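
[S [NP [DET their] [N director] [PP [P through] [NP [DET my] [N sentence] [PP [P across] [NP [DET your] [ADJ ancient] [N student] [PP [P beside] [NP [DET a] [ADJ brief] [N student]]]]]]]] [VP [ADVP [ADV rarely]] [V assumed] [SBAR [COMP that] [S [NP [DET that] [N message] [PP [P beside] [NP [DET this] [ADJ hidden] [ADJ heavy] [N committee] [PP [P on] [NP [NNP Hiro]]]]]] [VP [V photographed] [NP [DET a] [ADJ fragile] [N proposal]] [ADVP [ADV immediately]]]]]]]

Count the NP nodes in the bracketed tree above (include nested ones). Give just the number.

8

Listing each NP by its span: [NP their director through my sentence across your ancient student beside a brief student]; [NP my sentence across your ancient student beside a brief student]; [NP your ancient student beside a brief student]; [NP a brief student]; [NP that message beside this hidden heavy committee on Hiro]; [NP this hidden heavy committee on Hiro] … — that makes 8.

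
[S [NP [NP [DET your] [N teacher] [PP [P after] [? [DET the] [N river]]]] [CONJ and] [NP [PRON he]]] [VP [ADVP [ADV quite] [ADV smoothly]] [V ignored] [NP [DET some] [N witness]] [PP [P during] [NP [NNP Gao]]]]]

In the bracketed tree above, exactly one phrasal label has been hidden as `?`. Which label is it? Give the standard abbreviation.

The `?` node immediately contains: DET 'the', N 'river'. That is the internal structure of a noun phrase, so the label is NP.

NP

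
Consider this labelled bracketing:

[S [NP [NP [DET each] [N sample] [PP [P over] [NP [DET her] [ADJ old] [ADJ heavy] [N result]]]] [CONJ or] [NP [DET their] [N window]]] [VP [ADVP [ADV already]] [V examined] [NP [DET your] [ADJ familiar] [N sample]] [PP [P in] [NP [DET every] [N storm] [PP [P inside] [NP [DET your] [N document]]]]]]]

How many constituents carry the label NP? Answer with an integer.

7

Scanning left to right, an opening `[NP` appears at word positions 1, 1, 4, 9, 13, 17, 20 — 7 in total.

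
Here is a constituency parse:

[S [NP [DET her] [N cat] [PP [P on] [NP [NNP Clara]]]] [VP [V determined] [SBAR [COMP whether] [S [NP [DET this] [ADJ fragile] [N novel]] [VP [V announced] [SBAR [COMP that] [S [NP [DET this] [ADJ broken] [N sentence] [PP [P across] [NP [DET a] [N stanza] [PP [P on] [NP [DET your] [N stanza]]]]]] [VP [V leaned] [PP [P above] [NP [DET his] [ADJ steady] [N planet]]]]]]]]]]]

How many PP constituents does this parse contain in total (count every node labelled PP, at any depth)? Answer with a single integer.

4

Scanning left to right, an opening `[PP` appears at word positions 3, 15, 18, 22 — 4 in total.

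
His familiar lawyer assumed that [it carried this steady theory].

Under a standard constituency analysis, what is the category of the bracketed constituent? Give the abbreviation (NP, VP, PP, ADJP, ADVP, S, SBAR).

S

"carried" is the head of the bracketed span, so the span is a clause: S.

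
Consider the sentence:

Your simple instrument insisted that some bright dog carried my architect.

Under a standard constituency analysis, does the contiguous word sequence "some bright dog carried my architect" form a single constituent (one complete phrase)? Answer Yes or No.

Yes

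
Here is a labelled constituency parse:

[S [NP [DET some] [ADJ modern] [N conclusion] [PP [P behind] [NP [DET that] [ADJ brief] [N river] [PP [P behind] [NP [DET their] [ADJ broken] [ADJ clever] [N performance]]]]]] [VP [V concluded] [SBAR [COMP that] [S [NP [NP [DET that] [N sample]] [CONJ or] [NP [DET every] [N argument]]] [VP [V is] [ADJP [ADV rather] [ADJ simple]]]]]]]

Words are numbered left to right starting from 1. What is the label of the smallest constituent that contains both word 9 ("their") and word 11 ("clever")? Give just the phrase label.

NP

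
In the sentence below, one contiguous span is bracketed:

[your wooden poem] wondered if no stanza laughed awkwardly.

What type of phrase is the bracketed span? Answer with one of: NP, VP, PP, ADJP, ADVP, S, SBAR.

The bracketed span "your wooden poem" is headed by "poem", making it a noun phrase (NP).

NP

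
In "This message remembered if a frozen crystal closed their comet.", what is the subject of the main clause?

this message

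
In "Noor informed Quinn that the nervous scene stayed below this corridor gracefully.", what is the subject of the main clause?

"Noor" is the NP that combines with the VP headed by "informed" to form the main clause — the subject.

Noor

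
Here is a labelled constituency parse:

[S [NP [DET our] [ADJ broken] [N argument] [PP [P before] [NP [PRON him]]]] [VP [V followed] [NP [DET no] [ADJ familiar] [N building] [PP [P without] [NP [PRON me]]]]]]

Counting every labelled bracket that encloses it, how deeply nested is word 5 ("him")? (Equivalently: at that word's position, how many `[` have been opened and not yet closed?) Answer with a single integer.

5

Counting open brackets not yet closed at "him": [S [NP [PP [NP [PRON = 5.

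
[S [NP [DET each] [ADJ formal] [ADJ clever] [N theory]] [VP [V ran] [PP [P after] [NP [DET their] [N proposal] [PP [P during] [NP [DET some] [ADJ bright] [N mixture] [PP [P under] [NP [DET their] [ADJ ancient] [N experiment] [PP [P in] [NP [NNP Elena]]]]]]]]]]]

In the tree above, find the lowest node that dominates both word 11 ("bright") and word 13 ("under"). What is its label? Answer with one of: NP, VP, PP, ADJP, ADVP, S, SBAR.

The smallest bracket enclosing both words is [NP some bright mixture under their ancient experiment in Elena], so the label is NP.

NP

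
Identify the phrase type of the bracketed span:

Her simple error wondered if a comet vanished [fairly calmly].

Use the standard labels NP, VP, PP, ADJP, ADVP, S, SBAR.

The span is built around the adverb "calmly" — an adverb phrase (ADVP).

ADVP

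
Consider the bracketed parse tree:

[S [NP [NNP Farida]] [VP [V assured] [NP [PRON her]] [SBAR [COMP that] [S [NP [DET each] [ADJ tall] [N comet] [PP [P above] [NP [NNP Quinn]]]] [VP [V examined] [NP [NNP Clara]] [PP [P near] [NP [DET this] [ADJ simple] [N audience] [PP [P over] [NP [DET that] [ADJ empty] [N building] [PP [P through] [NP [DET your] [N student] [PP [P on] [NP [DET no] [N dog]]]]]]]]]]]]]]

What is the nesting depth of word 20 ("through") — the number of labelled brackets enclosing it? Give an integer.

Counting open brackets not yet closed at "through": [S [VP [SBAR [S [VP [PP [NP [PP [NP [PP [P = 11.

11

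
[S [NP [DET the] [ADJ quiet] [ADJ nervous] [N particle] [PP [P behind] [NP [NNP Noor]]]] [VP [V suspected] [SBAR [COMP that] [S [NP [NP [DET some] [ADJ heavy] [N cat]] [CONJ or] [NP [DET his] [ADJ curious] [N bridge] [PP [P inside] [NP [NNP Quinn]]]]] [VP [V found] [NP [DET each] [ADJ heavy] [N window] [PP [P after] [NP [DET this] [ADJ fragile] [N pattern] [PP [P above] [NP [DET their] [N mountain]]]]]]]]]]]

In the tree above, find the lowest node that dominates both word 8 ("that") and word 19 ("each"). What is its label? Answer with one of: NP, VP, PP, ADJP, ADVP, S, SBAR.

SBAR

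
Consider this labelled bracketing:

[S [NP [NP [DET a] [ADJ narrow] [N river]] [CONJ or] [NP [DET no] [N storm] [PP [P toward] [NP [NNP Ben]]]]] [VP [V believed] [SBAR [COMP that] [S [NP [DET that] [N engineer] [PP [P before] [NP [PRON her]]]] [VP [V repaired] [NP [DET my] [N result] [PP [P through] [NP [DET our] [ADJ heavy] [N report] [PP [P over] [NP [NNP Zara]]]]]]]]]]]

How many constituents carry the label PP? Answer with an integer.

4

Listing each PP by its span: [PP toward Ben]; [PP before her]; [PP through our heavy report over Zara]; [PP over Zara] — that makes 4.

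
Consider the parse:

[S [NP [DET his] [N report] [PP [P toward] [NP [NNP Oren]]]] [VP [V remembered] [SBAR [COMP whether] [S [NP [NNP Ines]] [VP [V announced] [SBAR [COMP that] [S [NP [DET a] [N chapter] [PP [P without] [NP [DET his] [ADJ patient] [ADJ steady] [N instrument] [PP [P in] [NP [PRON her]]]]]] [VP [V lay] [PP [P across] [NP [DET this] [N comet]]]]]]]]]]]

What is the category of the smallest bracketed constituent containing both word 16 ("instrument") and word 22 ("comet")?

Word 16 lies under S → VP → SBAR → S → VP → SBAR → S → NP → PP → NP → N; word 22 lies under S → VP → SBAR → S → VP → SBAR → S → VP → PP → NP → N. The lowest shared node is the S.

S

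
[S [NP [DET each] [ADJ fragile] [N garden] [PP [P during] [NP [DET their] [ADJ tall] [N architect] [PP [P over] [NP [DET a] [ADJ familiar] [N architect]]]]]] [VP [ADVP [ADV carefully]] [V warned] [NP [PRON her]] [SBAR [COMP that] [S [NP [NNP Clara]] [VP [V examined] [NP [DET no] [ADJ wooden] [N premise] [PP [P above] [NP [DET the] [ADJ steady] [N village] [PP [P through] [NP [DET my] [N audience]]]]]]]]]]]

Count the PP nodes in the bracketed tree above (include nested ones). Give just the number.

4

Scanning left to right, an opening `[PP` appears at word positions 4, 8, 21, 25 — 4 in total.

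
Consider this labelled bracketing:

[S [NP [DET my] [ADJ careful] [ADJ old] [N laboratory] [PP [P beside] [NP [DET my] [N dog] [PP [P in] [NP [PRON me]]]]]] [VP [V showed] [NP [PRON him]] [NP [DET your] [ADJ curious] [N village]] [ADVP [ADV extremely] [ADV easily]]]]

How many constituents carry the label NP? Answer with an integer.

5

The NP constituents are: [NP my careful old laboratory beside my dog in me]; [NP my dog in me]; [NP me]; [NP him]; [NP your curious village]. Total: 5.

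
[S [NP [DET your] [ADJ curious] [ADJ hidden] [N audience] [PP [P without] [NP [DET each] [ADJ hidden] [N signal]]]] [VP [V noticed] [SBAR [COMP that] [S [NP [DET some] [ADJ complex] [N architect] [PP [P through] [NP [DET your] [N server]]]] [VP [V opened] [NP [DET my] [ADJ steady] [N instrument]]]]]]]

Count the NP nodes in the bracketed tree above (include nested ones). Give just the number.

Listing each NP by its span: [NP your curious hidden audience without each hidden signal]; [NP each hidden signal]; [NP some complex architect through your server]; [NP your server]; [NP my steady instrument] — that makes 5.

5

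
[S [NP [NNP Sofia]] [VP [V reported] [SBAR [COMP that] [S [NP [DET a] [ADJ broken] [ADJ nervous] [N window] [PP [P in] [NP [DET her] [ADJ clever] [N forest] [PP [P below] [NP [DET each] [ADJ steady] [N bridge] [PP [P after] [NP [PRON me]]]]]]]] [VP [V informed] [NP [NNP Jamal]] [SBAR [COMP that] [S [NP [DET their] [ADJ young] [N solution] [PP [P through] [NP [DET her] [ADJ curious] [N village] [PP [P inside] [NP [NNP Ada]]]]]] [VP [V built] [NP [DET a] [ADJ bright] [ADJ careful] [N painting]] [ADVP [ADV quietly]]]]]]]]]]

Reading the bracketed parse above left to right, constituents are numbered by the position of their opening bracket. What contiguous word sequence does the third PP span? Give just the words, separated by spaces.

after me

The PP opening brackets appear, in order, over: "in her clever forest below each steady bridge after me"; "below each steady bridge after me"; "after me"; "through her curious village inside Ada"; "inside Ada". The third one spans "after me".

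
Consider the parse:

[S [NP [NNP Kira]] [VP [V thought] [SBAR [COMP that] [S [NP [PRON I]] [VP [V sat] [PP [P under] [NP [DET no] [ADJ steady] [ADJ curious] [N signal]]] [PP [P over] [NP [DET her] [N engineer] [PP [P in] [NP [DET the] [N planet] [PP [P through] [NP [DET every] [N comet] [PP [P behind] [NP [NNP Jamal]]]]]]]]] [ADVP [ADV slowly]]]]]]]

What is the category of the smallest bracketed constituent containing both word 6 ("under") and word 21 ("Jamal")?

VP

The smallest bracket enclosing both words is [VP sat under no steady curious signal over her engineer in the planet through every comet behind Jamal slowly], so the label is VP.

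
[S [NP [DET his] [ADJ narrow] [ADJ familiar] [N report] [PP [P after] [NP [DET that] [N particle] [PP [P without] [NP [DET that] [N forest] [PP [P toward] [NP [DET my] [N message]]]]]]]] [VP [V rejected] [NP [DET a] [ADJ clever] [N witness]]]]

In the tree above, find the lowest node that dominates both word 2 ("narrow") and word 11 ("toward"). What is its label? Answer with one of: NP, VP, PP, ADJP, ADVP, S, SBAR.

NP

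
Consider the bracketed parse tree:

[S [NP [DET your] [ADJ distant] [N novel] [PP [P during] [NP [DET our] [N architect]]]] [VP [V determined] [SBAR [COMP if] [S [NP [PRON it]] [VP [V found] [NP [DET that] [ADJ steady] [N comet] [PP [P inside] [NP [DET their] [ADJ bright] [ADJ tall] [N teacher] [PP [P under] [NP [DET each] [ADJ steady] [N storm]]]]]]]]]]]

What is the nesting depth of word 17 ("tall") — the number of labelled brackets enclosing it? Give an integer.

9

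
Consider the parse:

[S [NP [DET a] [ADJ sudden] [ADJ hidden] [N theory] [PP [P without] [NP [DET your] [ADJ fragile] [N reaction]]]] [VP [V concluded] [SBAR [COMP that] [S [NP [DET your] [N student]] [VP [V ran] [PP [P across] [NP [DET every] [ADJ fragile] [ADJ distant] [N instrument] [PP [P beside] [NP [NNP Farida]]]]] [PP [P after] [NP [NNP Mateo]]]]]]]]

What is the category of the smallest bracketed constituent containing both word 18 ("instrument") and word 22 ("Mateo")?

VP

Word 18 lies under S → VP → SBAR → S → VP → PP → NP → N; word 22 lies under S → VP → SBAR → S → VP → PP → NP → NNP. The lowest shared node is the VP.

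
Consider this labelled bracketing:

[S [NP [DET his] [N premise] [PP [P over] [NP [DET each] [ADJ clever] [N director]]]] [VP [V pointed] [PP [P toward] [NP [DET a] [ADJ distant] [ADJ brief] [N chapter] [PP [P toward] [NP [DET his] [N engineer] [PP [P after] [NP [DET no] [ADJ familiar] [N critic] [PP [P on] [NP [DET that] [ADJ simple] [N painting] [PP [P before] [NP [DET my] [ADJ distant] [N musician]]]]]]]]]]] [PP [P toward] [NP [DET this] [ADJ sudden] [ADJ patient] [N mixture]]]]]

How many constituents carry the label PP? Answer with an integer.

7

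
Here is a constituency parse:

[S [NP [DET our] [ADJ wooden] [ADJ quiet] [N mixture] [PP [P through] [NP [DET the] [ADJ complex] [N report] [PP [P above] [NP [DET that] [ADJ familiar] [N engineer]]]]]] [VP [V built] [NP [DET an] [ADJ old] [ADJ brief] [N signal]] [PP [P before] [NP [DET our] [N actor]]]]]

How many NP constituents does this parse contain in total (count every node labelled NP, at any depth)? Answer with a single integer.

5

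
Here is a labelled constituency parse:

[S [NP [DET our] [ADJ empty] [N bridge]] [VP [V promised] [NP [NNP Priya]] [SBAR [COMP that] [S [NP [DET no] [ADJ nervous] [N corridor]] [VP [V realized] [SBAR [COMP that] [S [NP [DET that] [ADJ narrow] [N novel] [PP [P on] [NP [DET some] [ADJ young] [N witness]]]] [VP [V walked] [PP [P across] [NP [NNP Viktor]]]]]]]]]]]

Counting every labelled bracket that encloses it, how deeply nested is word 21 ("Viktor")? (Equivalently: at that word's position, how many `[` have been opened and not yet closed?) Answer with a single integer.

Path from the root down to the word: S → VP → SBAR → S → VP → SBAR → S → VP → PP → NP → NNP. That is 11 enclosing brackets.

11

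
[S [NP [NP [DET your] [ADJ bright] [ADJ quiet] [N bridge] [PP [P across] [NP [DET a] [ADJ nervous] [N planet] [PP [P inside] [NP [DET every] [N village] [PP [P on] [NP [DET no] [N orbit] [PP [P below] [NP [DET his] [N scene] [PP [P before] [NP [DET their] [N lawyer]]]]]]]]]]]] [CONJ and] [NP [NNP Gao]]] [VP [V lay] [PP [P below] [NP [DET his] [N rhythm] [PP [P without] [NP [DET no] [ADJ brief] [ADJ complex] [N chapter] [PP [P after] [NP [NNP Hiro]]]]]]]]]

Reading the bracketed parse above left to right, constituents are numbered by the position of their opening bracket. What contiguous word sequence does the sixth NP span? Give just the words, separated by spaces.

Opening `[NP` markers occur at word positions 1, 1, 6, 10, 13, 16, 19, 22, 25, 28, 33; the sixth of these opens the constituent [NP his scene before their lawyer].

his scene before their lawyer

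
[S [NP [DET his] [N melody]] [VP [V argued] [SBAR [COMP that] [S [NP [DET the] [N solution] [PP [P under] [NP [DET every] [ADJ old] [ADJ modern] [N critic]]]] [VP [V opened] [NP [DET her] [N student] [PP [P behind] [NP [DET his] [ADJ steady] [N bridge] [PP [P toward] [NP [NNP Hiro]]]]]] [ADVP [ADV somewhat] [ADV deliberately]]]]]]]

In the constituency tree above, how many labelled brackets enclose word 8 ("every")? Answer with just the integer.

8

Path from the root down to the word: S → VP → SBAR → S → NP → PP → NP → DET. That is 8 enclosing brackets.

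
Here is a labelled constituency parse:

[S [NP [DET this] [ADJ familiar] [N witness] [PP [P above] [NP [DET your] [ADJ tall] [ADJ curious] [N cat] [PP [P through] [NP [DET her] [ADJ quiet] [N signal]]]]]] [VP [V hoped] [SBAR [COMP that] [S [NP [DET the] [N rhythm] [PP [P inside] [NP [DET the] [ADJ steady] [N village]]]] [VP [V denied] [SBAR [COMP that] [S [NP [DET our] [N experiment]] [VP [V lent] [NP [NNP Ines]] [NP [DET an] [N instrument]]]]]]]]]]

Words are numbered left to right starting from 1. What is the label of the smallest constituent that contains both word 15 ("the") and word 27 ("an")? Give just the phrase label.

The smallest bracket enclosing both words is [S the rhythm inside the steady village denied that our experiment lent Ines an instrument], so the label is S.

S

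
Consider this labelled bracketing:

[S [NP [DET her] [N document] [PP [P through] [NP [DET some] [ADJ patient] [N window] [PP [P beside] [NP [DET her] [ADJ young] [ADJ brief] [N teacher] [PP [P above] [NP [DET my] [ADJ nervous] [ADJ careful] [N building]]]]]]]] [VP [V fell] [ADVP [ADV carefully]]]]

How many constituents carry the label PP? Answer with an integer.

Scanning left to right, an opening `[PP` appears at word positions 3, 7, 12 — 3 in total.

3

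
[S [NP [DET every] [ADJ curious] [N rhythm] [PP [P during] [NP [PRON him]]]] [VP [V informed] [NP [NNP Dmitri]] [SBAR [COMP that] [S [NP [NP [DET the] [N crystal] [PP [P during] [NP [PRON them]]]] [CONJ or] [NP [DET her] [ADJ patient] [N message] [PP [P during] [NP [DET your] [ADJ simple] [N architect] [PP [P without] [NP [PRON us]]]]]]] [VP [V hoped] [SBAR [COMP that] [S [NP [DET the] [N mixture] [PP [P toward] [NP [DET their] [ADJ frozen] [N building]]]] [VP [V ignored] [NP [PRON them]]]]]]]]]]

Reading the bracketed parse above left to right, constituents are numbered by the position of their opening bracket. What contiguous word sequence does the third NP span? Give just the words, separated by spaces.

Opening `[NP` markers occur at word positions 1, 5, 7, 9, 9, 12, 14, 18, 22, 25, 28, 32; the third of these opens the constituent [NP Dmitri].

Dmitri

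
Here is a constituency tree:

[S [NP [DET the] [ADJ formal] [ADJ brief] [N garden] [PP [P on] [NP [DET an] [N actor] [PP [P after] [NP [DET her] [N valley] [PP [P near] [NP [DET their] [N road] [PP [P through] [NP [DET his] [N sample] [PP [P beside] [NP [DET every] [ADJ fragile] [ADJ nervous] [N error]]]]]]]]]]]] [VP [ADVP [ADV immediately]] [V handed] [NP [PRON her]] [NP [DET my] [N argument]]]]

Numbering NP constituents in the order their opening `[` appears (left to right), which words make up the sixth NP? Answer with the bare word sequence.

every fragile nervous error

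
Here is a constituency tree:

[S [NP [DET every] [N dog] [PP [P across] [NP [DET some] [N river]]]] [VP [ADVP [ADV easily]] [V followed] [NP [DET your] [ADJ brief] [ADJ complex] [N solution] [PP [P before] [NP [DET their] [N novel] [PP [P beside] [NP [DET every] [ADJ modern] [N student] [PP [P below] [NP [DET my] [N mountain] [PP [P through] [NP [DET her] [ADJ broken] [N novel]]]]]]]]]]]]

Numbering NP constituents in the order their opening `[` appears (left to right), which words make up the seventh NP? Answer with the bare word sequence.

her broken novel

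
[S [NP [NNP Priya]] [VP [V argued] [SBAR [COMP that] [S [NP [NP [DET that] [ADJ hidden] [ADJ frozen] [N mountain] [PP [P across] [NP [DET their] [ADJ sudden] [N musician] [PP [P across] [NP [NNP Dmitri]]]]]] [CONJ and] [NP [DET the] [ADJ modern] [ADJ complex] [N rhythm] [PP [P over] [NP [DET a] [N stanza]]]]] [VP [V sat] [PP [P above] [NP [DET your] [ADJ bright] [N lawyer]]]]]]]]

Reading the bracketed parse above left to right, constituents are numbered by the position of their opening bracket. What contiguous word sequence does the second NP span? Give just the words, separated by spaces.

that hidden frozen mountain across their sudden musician across Dmitri and the modern complex rhythm over a stanza

The NP opening brackets appear, in order, over: "Priya"; "that hidden frozen mountain across their sudden musician across Dmitri and the modern complex rhythm over a stanza"; "that hidden frozen mountain across their sudden musician across Dmitri"; "their sudden musician across Dmitri"; "Dmitri"; "the modern complex rhythm over a stanza"; "a stanza"; "your bright lawyer". The second one spans "that hidden frozen mountain across their sudden musician across Dmitri and the modern complex rhythm over a stanza".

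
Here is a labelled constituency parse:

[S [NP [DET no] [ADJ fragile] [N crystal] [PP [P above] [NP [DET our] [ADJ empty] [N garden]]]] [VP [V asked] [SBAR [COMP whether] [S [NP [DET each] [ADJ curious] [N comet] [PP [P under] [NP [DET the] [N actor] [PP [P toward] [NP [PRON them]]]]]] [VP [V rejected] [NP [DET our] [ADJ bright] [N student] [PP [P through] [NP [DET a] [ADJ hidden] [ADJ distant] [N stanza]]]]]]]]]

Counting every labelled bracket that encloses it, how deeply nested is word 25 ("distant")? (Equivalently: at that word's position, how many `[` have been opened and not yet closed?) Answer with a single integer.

Path from the root down to the word: S → VP → SBAR → S → VP → NP → PP → NP → ADJ. That is 9 enclosing brackets.

9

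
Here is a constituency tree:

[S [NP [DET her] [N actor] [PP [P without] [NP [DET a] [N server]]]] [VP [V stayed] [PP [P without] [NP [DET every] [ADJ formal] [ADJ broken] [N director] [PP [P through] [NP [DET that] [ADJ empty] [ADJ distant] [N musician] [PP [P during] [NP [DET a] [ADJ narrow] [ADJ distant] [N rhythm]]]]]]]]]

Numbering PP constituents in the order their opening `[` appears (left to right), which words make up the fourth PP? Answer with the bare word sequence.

Opening `[PP` markers occur at word positions 3, 7, 12, 17; the fourth of these opens the constituent [PP during a narrow distant rhythm].

during a narrow distant rhythm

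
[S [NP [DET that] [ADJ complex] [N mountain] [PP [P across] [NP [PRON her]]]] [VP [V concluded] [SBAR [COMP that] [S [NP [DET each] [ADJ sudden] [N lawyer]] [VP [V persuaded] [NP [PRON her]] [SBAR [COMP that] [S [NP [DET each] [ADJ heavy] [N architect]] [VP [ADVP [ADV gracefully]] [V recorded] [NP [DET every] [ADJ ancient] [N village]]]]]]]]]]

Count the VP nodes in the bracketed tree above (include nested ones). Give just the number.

Scanning left to right, an opening `[VP` appears at word positions 6, 11, 17 — 3 in total.

3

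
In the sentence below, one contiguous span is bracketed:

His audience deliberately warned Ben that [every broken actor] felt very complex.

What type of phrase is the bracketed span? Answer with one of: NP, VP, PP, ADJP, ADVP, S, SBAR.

The bracketed span "every broken actor" is headed by "actor", making it a noun phrase (NP).

NP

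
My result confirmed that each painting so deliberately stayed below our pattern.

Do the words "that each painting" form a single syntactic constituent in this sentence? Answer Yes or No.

No

"that" belongs to the complementizer "that" while "painting" belongs to the clause "each painting so deliberately stayed below our pattern"; a span that runs across that boundary is not a single phrase.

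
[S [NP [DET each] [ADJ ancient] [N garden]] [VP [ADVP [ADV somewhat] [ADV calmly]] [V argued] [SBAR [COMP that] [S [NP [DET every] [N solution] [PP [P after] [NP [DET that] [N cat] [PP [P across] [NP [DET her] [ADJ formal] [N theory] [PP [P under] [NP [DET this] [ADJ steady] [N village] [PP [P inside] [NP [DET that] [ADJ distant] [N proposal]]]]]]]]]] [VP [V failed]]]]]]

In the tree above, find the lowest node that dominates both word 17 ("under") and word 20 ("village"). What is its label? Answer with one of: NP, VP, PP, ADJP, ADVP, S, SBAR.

PP

Both words fall inside [PP under this steady village inside that distant proposal] (words 17–24), and no smaller constituent contains them both. Label: PP.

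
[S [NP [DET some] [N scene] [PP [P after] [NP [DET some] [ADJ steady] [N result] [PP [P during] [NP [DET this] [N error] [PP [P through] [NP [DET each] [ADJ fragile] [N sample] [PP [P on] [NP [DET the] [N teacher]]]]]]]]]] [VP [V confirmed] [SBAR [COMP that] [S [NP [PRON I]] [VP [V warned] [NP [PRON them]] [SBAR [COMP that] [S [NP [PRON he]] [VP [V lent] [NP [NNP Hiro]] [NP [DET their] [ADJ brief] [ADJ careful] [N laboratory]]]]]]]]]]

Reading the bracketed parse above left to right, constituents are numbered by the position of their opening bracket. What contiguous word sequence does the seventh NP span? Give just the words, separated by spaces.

them

Opening `[NP` markers occur at word positions 1, 4, 8, 11, 15, 19, 21, 23, 25, 26; the seventh of these opens the constituent [NP them].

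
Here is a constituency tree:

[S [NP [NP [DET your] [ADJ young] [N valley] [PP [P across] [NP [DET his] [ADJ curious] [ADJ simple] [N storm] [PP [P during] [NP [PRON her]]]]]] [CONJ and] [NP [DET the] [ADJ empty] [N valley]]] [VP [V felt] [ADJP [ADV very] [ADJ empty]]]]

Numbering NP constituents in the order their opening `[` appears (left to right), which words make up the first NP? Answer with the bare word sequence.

Opening `[NP` markers occur at word positions 1, 1, 5, 10, 12; the first of these opens the constituent [NP your young valley across his curious simple storm during her and the empty valley].

your young valley across his curious simple storm during her and the empty valley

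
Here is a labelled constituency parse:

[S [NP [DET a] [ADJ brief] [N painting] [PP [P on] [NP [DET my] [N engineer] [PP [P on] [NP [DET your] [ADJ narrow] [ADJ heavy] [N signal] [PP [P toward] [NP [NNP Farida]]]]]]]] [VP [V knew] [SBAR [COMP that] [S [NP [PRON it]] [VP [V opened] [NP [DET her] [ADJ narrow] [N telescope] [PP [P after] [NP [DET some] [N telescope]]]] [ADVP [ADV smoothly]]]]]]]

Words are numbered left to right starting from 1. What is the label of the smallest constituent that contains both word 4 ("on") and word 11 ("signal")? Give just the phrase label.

PP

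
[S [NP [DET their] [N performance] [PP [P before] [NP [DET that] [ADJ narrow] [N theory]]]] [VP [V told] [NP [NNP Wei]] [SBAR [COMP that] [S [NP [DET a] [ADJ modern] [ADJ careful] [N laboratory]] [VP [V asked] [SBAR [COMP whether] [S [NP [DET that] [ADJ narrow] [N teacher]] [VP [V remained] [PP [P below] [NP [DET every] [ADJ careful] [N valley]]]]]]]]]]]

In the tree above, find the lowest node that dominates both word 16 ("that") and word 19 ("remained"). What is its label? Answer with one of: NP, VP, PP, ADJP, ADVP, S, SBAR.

Both words fall inside [S that narrow teacher remained below every careful valley] (words 16–23), and no smaller constituent contains them both. Label: S.

S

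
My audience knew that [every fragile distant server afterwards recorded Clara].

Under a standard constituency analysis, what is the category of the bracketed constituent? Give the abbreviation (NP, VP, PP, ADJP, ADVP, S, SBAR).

S

The span is built around the head "recorded" — a clause (S).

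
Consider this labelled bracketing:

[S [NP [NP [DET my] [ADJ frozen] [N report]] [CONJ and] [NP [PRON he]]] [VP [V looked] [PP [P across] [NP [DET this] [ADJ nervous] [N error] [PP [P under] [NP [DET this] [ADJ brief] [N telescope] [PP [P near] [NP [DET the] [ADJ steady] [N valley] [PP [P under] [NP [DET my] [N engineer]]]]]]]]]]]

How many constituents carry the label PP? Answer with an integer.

4

Scanning left to right, an opening `[PP` appears at word positions 7, 11, 15, 19 — 4 in total.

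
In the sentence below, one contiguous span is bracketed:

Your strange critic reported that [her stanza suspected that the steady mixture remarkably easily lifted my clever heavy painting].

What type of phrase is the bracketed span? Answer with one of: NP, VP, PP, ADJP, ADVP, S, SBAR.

"suspected" is the head of the bracketed span, so the span is a clause: S.

S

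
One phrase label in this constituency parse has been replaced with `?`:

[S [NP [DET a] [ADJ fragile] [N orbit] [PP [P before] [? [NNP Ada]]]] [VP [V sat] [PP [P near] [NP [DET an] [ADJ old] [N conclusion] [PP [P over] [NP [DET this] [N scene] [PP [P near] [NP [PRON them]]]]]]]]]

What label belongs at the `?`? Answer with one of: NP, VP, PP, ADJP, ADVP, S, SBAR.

The `?` node immediately contains: NNP 'Ada'. That is the internal structure of a noun phrase, so the label is NP.

NP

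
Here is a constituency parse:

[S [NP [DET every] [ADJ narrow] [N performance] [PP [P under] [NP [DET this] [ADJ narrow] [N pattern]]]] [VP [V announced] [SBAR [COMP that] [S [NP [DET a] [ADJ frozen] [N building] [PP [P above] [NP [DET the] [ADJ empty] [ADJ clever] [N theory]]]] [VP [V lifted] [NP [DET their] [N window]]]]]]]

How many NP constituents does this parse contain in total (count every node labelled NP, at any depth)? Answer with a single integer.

5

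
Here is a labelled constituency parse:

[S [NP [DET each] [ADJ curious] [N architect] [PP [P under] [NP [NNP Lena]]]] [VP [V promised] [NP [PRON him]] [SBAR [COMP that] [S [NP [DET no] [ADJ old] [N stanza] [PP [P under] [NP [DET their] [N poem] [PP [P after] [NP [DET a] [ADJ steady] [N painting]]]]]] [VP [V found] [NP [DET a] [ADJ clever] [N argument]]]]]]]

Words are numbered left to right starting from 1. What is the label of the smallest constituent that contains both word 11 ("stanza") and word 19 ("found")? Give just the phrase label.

Both words fall inside [S no old stanza under their poem after a steady painting found a clever argument] (words 9–22), and no smaller constituent contains them both. Label: S.

S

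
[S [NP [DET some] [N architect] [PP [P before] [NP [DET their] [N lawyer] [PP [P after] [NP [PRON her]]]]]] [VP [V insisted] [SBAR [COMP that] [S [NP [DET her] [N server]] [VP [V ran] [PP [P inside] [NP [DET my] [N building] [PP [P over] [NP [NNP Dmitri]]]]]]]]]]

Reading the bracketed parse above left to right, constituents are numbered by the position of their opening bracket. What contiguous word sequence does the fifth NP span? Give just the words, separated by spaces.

my building over Dmitri

Opening `[NP` markers occur at word positions 1, 4, 7, 10, 14, 17; the fifth of these opens the constituent [NP my building over Dmitri].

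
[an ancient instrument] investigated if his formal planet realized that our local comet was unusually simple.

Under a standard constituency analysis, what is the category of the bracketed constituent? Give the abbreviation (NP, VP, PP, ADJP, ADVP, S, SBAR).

The span is built around the noun "instrument" — a noun phrase (NP).

NP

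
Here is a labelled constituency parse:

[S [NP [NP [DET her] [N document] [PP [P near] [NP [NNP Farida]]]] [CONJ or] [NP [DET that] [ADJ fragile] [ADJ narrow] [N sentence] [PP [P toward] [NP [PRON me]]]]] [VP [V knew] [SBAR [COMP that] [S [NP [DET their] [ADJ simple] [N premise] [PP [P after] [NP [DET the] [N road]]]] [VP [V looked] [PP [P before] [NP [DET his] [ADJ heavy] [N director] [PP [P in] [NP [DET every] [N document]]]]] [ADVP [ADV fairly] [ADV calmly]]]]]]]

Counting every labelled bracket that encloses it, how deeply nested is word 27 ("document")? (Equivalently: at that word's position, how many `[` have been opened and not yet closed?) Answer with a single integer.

10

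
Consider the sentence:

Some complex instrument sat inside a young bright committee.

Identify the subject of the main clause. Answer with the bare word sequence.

some complex instrument

The subject of the main clause is the NP immediately before the verb "sat": "some complex instrument".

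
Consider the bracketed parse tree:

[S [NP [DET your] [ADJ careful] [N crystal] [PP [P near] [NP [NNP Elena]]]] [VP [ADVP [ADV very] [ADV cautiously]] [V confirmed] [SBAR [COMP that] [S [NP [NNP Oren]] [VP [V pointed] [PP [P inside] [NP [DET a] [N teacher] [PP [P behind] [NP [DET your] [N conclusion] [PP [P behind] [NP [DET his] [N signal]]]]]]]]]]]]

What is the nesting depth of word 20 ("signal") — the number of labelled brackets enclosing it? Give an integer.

12

The word sits inside N, which is inside NP, inside PP, inside NP, inside PP, inside NP, inside PP, inside VP, inside S, inside SBAR, inside VP, inside S — 12 brackets in all.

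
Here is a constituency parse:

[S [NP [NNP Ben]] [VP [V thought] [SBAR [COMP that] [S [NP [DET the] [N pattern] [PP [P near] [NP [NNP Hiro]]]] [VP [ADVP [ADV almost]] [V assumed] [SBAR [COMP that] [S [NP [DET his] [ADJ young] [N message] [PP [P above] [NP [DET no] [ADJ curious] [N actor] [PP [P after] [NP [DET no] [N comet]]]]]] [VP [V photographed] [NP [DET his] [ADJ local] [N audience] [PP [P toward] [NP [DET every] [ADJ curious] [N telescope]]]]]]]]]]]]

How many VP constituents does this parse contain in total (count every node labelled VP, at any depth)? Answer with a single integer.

Scanning left to right, an opening `[VP` appears at word positions 2, 8, 21 — 3 in total.

3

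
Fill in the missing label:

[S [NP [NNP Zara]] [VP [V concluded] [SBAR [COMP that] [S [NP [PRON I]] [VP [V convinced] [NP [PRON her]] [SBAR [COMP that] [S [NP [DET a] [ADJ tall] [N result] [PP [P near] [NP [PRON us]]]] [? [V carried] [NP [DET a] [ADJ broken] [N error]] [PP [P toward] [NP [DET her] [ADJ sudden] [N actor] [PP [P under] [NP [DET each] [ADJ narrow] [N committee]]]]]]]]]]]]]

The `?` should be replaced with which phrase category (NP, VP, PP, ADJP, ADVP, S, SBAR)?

A constituent whose immediate children are V 'carried', NP, PP is a verb phrase: VP.

VP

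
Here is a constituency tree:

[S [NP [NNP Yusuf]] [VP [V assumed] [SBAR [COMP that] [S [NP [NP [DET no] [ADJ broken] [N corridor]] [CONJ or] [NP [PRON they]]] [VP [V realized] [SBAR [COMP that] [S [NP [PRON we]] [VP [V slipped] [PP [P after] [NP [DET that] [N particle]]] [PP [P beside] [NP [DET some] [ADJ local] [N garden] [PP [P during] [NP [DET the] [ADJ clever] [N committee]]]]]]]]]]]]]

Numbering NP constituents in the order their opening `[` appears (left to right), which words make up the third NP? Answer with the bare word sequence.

no broken corridor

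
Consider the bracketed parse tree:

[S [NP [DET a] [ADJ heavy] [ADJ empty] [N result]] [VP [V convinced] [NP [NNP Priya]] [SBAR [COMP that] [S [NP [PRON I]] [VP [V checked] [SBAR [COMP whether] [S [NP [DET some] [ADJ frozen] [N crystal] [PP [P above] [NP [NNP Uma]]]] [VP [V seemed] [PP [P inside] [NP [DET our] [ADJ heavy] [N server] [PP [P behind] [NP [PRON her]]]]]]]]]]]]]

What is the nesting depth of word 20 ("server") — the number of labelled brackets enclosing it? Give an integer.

11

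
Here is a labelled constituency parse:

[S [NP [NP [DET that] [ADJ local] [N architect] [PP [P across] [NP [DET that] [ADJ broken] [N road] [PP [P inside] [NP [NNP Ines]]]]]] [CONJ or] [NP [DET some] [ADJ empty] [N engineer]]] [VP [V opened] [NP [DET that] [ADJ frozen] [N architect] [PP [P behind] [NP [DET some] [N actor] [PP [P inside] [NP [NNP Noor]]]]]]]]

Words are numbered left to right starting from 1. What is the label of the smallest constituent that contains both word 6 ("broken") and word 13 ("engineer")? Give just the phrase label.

NP

The smallest bracket enclosing both words is [NP that local architect across that broken road inside Ines or some empty engineer], so the label is NP.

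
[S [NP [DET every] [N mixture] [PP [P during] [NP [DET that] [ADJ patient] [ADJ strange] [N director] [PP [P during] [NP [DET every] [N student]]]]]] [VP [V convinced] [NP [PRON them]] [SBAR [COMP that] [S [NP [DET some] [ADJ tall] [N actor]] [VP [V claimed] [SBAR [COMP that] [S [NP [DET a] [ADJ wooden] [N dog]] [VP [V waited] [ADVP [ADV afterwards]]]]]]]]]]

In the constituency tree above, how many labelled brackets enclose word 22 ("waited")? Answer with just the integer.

Path from the root down to the word: S → VP → SBAR → S → VP → SBAR → S → VP → V. That is 9 enclosing brackets.

9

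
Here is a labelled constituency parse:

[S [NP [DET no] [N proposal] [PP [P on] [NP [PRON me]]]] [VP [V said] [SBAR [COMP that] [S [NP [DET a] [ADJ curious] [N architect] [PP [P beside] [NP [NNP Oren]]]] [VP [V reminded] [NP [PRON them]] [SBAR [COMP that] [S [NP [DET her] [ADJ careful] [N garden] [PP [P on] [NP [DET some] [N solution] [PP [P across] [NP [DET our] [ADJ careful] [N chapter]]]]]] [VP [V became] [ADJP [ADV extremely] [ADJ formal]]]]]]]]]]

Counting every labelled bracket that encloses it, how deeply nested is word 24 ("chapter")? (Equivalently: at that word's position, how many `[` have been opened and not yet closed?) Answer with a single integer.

Counting open brackets not yet closed at "chapter": [S [VP [SBAR [S [VP [SBAR [S [NP [PP [NP [PP [NP [N = 13.

13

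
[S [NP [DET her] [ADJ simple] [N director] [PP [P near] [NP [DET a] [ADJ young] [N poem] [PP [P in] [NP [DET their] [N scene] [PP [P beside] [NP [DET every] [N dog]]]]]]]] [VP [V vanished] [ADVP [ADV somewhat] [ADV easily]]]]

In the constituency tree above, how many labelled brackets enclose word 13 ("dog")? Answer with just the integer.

9

Counting open brackets not yet closed at "dog": [S [NP [PP [NP [PP [NP [PP [NP [N = 9.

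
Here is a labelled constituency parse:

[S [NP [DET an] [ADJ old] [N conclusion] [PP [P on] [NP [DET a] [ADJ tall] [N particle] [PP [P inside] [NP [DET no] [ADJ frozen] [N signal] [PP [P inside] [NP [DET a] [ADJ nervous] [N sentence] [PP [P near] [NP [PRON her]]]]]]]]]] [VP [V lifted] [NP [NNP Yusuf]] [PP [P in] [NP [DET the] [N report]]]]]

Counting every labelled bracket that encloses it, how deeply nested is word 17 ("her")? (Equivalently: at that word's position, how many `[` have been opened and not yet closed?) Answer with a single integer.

Path from the root down to the word: S → NP → PP → NP → PP → NP → PP → NP → PP → NP → PRON. That is 11 enclosing brackets.

11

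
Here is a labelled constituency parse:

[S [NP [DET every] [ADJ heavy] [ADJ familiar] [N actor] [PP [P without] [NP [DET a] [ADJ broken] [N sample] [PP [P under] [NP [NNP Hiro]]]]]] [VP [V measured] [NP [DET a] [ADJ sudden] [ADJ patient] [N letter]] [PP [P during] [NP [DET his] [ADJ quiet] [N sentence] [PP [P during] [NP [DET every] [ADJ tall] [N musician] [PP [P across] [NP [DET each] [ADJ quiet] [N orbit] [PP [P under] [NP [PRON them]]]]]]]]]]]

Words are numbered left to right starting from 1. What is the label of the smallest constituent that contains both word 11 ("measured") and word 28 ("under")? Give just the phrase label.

VP

Word 11 lies under S → VP → V; word 28 lies under S → VP → PP → NP → PP → NP → PP → NP → PP → P. The lowest shared node is the VP.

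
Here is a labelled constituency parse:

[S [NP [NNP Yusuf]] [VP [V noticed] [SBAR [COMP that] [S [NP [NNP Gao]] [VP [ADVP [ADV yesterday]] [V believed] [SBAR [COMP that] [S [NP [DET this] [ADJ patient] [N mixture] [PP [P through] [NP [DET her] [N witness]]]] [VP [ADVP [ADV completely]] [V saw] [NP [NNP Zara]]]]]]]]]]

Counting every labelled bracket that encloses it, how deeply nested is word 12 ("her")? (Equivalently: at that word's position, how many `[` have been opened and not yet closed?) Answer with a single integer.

11

The word sits inside DET, which is inside NP, inside PP, inside NP, inside S, inside SBAR, inside VP, inside S, inside SBAR, inside VP, inside S — 11 brackets in all.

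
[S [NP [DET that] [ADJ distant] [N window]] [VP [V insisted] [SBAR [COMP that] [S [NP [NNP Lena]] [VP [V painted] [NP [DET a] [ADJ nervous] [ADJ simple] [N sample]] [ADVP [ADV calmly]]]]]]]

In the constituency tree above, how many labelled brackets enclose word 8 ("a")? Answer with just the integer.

7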